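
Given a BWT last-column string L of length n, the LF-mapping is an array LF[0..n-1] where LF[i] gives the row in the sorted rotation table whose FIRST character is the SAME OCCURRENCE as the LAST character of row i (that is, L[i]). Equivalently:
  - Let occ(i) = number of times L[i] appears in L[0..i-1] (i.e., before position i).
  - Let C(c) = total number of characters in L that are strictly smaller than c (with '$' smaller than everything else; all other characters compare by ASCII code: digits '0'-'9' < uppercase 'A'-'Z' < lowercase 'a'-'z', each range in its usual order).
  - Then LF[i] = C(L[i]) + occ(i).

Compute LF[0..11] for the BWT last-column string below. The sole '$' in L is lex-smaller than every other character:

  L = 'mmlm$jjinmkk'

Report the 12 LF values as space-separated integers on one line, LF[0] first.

Char counts: '$':1, 'i':1, 'j':2, 'k':2, 'l':1, 'm':4, 'n':1
C (first-col start): C('$')=0, C('i')=1, C('j')=2, C('k')=4, C('l')=6, C('m')=7, C('n')=11
L[0]='m': occ=0, LF[0]=C('m')+0=7+0=7
L[1]='m': occ=1, LF[1]=C('m')+1=7+1=8
L[2]='l': occ=0, LF[2]=C('l')+0=6+0=6
L[3]='m': occ=2, LF[3]=C('m')+2=7+2=9
L[4]='$': occ=0, LF[4]=C('$')+0=0+0=0
L[5]='j': occ=0, LF[5]=C('j')+0=2+0=2
L[6]='j': occ=1, LF[6]=C('j')+1=2+1=3
L[7]='i': occ=0, LF[7]=C('i')+0=1+0=1
L[8]='n': occ=0, LF[8]=C('n')+0=11+0=11
L[9]='m': occ=3, LF[9]=C('m')+3=7+3=10
L[10]='k': occ=0, LF[10]=C('k')+0=4+0=4
L[11]='k': occ=1, LF[11]=C('k')+1=4+1=5

Answer: 7 8 6 9 0 2 3 1 11 10 4 5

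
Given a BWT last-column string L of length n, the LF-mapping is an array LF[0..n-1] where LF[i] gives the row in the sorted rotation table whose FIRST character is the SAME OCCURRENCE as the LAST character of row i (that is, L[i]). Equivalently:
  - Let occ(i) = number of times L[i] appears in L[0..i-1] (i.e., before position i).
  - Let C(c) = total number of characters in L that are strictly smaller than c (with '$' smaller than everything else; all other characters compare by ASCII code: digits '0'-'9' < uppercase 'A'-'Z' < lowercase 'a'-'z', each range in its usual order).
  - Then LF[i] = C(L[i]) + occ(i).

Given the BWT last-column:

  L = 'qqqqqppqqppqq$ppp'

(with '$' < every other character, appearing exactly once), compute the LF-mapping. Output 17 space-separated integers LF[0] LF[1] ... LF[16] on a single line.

Char counts: '$':1, 'p':7, 'q':9
C (first-col start): C('$')=0, C('p')=1, C('q')=8
L[0]='q': occ=0, LF[0]=C('q')+0=8+0=8
L[1]='q': occ=1, LF[1]=C('q')+1=8+1=9
L[2]='q': occ=2, LF[2]=C('q')+2=8+2=10
L[3]='q': occ=3, LF[3]=C('q')+3=8+3=11
L[4]='q': occ=4, LF[4]=C('q')+4=8+4=12
L[5]='p': occ=0, LF[5]=C('p')+0=1+0=1
L[6]='p': occ=1, LF[6]=C('p')+1=1+1=2
L[7]='q': occ=5, LF[7]=C('q')+5=8+5=13
L[8]='q': occ=6, LF[8]=C('q')+6=8+6=14
L[9]='p': occ=2, LF[9]=C('p')+2=1+2=3
L[10]='p': occ=3, LF[10]=C('p')+3=1+3=4
L[11]='q': occ=7, LF[11]=C('q')+7=8+7=15
L[12]='q': occ=8, LF[12]=C('q')+8=8+8=16
L[13]='$': occ=0, LF[13]=C('$')+0=0+0=0
L[14]='p': occ=4, LF[14]=C('p')+4=1+4=5
L[15]='p': occ=5, LF[15]=C('p')+5=1+5=6
L[16]='p': occ=6, LF[16]=C('p')+6=1+6=7

Answer: 8 9 10 11 12 1 2 13 14 3 4 15 16 0 5 6 7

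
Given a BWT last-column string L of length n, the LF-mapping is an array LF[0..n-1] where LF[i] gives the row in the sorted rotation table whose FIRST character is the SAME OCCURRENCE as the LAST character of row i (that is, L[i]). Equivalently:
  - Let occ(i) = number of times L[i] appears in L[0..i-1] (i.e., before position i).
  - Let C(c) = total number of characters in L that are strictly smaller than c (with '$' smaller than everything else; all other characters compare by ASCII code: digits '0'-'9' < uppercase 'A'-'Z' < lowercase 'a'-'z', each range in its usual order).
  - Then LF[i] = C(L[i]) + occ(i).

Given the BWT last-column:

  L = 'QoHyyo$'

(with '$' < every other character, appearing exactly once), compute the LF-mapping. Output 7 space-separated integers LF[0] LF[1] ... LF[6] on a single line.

Answer: 2 3 1 5 6 4 0

Derivation:
Char counts: '$':1, 'H':1, 'Q':1, 'o':2, 'y':2
C (first-col start): C('$')=0, C('H')=1, C('Q')=2, C('o')=3, C('y')=5
L[0]='Q': occ=0, LF[0]=C('Q')+0=2+0=2
L[1]='o': occ=0, LF[1]=C('o')+0=3+0=3
L[2]='H': occ=0, LF[2]=C('H')+0=1+0=1
L[3]='y': occ=0, LF[3]=C('y')+0=5+0=5
L[4]='y': occ=1, LF[4]=C('y')+1=5+1=6
L[5]='o': occ=1, LF[5]=C('o')+1=3+1=4
L[6]='$': occ=0, LF[6]=C('$')+0=0+0=0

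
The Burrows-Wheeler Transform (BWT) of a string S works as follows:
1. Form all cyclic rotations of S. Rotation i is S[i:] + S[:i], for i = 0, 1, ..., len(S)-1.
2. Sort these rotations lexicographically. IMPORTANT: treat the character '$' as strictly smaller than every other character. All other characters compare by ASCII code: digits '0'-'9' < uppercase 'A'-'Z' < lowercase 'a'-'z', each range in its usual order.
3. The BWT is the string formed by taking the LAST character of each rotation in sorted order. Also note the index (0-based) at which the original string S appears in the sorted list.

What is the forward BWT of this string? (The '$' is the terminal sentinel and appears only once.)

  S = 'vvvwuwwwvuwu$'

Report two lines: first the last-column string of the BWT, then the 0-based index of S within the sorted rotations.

Answer: uwvww$vvuvwwu
5

Derivation:
All 13 rotations (rotation i = S[i:]+S[:i]):
  rot[0] = vvvwuwwwvuwu$
  rot[1] = vvwuwwwvuwu$v
  rot[2] = vwuwwwvuwu$vv
  rot[3] = wuwwwvuwu$vvv
  rot[4] = uwwwvuwu$vvvw
  rot[5] = wwwvuwu$vvvwu
  rot[6] = wwvuwu$vvvwuw
  rot[7] = wvuwu$vvvwuww
  rot[8] = vuwu$vvvwuwww
  rot[9] = uwu$vvvwuwwwv
  rot[10] = wu$vvvwuwwwvu
  rot[11] = u$vvvwuwwwvuw
  rot[12] = $vvvwuwwwvuwu
Sorted (with $ < everything):
  sorted[0] = $vvvwuwwwvuwu  (last char: 'u')
  sorted[1] = u$vvvwuwwwvuw  (last char: 'w')
  sorted[2] = uwu$vvvwuwwwv  (last char: 'v')
  sorted[3] = uwwwvuwu$vvvw  (last char: 'w')
  sorted[4] = vuwu$vvvwuwww  (last char: 'w')
  sorted[5] = vvvwuwwwvuwu$  (last char: '$')
  sorted[6] = vvwuwwwvuwu$v  (last char: 'v')
  sorted[7] = vwuwwwvuwu$vv  (last char: 'v')
  sorted[8] = wu$vvvwuwwwvu  (last char: 'u')
  sorted[9] = wuwwwvuwu$vvv  (last char: 'v')
  sorted[10] = wvuwu$vvvwuww  (last char: 'w')
  sorted[11] = wwvuwu$vvvwuw  (last char: 'w')
  sorted[12] = wwwvuwu$vvvwu  (last char: 'u')
Last column: uwvww$vvuvwwu
Original string S is at sorted index 5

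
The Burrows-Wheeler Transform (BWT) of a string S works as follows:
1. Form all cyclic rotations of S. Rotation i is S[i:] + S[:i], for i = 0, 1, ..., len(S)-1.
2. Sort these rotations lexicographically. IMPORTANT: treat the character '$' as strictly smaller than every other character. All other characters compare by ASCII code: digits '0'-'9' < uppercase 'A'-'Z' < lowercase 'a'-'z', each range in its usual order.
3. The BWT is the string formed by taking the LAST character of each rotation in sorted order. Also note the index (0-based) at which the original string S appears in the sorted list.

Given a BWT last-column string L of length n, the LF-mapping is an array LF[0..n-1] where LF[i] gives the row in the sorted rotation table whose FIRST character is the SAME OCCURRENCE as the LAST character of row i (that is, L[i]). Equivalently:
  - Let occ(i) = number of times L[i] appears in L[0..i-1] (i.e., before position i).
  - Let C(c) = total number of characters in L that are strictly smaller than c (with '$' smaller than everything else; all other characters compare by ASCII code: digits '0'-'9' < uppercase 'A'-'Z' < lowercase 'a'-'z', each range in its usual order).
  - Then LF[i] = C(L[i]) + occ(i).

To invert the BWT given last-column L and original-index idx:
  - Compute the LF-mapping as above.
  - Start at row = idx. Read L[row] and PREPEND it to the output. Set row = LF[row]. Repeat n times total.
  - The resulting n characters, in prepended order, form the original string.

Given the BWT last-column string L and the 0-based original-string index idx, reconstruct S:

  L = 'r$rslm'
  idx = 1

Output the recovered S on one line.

LF mapping: 3 0 4 5 1 2
Walk LF starting at row 1, prepending L[row]:
  step 1: row=1, L[1]='$', prepend. Next row=LF[1]=0
  step 2: row=0, L[0]='r', prepend. Next row=LF[0]=3
  step 3: row=3, L[3]='s', prepend. Next row=LF[3]=5
  step 4: row=5, L[5]='m', prepend. Next row=LF[5]=2
  step 5: row=2, L[2]='r', prepend. Next row=LF[2]=4
  step 6: row=4, L[4]='l', prepend. Next row=LF[4]=1
Reversed output: lrmsr$

Answer: lrmsr$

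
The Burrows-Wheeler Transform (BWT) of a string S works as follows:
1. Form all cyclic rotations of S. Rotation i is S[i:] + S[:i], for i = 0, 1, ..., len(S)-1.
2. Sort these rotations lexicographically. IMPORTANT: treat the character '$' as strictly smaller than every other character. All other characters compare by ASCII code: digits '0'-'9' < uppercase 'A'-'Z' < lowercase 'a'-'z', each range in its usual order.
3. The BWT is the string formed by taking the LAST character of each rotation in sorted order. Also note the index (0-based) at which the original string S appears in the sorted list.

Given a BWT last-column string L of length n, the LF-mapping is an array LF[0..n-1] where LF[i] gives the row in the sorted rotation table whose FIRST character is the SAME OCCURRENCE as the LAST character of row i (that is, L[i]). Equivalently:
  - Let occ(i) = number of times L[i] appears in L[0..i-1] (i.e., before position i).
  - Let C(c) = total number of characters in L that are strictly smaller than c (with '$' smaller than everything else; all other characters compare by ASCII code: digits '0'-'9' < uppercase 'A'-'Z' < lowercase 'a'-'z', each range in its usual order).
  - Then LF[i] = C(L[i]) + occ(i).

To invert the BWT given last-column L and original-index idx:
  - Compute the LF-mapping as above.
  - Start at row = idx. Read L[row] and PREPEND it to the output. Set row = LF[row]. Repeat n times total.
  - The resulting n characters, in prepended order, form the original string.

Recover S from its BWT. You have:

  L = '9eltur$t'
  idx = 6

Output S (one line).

LF mapping: 1 2 3 5 7 4 0 6
Walk LF starting at row 6, prepending L[row]:
  step 1: row=6, L[6]='$', prepend. Next row=LF[6]=0
  step 2: row=0, L[0]='9', prepend. Next row=LF[0]=1
  step 3: row=1, L[1]='e', prepend. Next row=LF[1]=2
  step 4: row=2, L[2]='l', prepend. Next row=LF[2]=3
  step 5: row=3, L[3]='t', prepend. Next row=LF[3]=5
  step 6: row=5, L[5]='r', prepend. Next row=LF[5]=4
  step 7: row=4, L[4]='u', prepend. Next row=LF[4]=7
  step 8: row=7, L[7]='t', prepend. Next row=LF[7]=6
Reversed output: turtle9$

Answer: turtle9$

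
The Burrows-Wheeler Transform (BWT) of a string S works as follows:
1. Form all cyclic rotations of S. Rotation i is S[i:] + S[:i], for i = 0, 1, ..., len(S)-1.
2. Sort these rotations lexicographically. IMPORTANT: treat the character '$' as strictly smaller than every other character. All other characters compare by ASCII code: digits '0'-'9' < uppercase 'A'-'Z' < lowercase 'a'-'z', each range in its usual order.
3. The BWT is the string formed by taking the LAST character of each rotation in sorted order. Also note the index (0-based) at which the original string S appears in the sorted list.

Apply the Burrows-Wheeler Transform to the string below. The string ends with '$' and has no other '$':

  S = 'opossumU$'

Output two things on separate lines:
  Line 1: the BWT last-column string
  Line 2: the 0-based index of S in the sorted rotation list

All 9 rotations (rotation i = S[i:]+S[:i]):
  rot[0] = opossumU$
  rot[1] = possumU$o
  rot[2] = ossumU$op
  rot[3] = ssumU$opo
  rot[4] = sumU$opos
  rot[5] = umU$oposs
  rot[6] = mU$opossu
  rot[7] = U$opossum
  rot[8] = $opossumU
Sorted (with $ < everything):
  sorted[0] = $opossumU  (last char: 'U')
  sorted[1] = U$opossum  (last char: 'm')
  sorted[2] = mU$opossu  (last char: 'u')
  sorted[3] = opossumU$  (last char: '$')
  sorted[4] = ossumU$op  (last char: 'p')
  sorted[5] = possumU$o  (last char: 'o')
  sorted[6] = ssumU$opo  (last char: 'o')
  sorted[7] = sumU$opos  (last char: 's')
  sorted[8] = umU$oposs  (last char: 's')
Last column: Umu$pooss
Original string S is at sorted index 3

Answer: Umu$pooss
3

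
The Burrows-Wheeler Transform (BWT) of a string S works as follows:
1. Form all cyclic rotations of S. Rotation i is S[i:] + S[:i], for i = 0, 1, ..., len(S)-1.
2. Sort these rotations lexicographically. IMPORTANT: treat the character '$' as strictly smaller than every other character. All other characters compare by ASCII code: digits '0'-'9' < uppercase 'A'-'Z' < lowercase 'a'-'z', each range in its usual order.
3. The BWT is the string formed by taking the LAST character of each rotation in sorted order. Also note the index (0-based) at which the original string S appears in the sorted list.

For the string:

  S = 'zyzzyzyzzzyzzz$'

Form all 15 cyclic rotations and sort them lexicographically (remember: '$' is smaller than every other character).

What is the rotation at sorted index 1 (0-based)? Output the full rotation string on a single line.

Answer: yzyzzzyzzz$zyzz

Derivation:
All 15 rotations (rotation i = S[i:]+S[:i]):
  rot[0] = zyzzyzyzzzyzzz$
  rot[1] = yzzyzyzzzyzzz$z
  rot[2] = zzyzyzzzyzzz$zy
  rot[3] = zyzyzzzyzzz$zyz
  rot[4] = yzyzzzyzzz$zyzz
  rot[5] = zyzzzyzzz$zyzzy
  rot[6] = yzzzyzzz$zyzzyz
  rot[7] = zzzyzzz$zyzzyzy
  rot[8] = zzyzzz$zyzzyzyz
  rot[9] = zyzzz$zyzzyzyzz
  rot[10] = yzzz$zyzzyzyzzz
  rot[11] = zzz$zyzzyzyzzzy
  rot[12] = zz$zyzzyzyzzzyz
  rot[13] = z$zyzzyzyzzzyzz
  rot[14] = $zyzzyzyzzzyzzz
Sorted (with $ < everything):
  sorted[0] = $zyzzyzyzzzyzzz
  sorted[1] = yzyzzzyzzz$zyzz
  sorted[2] = yzzyzyzzzyzzz$z
  sorted[3] = yzzz$zyzzyzyzzz
  sorted[4] = yzzzyzzz$zyzzyz
  sorted[5] = z$zyzzyzyzzzyzz
  sorted[6] = zyzyzzzyzzz$zyz
  sorted[7] = zyzzyzyzzzyzzz$
  sorted[8] = zyzzz$zyzzyzyzz
  sorted[9] = zyzzzyzzz$zyzzy
  sorted[10] = zz$zyzzyzyzzzyz
  sorted[11] = zzyzyzzzyzzz$zy
  sorted[12] = zzyzzz$zyzzyzyz
  sorted[13] = zzz$zyzzyzyzzzy
  sorted[14] = zzzyzzz$zyzzyzy
sorted[1] = yzyzzzyzzz$zyzz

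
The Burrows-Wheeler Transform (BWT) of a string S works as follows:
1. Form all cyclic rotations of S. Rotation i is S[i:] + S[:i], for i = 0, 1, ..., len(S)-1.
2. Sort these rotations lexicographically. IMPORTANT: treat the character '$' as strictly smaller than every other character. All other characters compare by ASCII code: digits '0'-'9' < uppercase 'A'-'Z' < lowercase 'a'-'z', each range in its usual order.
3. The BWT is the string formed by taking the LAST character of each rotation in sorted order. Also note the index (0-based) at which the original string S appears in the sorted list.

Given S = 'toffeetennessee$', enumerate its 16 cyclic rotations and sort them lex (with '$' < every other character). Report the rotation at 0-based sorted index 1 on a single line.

Answer: e$toffeetennesse

Derivation:
All 16 rotations (rotation i = S[i:]+S[:i]):
  rot[0] = toffeetennessee$
  rot[1] = offeetennessee$t
  rot[2] = ffeetennessee$to
  rot[3] = feetennessee$tof
  rot[4] = eetennessee$toff
  rot[5] = etennessee$toffe
  rot[6] = tennessee$toffee
  rot[7] = ennessee$toffeet
  rot[8] = nnessee$toffeete
  rot[9] = nessee$toffeeten
  rot[10] = essee$toffeetenn
  rot[11] = ssee$toffeetenne
  rot[12] = see$toffeetennes
  rot[13] = ee$toffeetenness
  rot[14] = e$toffeetennesse
  rot[15] = $toffeetennessee
Sorted (with $ < everything):
  sorted[0] = $toffeetennessee
  sorted[1] = e$toffeetennesse
  sorted[2] = ee$toffeetenness
  sorted[3] = eetennessee$toff
  sorted[4] = ennessee$toffeet
  sorted[5] = essee$toffeetenn
  sorted[6] = etennessee$toffe
  sorted[7] = feetennessee$tof
  sorted[8] = ffeetennessee$to
  sorted[9] = nessee$toffeeten
  sorted[10] = nnessee$toffeete
  sorted[11] = offeetennessee$t
  sorted[12] = see$toffeetennes
  sorted[13] = ssee$toffeetenne
  sorted[14] = tennessee$toffee
  sorted[15] = toffeetennessee$
sorted[1] = e$toffeetennesse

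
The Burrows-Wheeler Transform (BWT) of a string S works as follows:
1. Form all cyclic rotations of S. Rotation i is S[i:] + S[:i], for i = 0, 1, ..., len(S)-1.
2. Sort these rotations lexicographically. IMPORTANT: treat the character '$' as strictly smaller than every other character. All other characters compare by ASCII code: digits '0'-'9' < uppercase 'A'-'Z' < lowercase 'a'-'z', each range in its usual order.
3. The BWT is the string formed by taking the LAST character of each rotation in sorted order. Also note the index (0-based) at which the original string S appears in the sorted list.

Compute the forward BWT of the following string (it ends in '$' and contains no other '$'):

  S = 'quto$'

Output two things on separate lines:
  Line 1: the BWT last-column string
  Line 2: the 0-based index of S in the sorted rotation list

All 5 rotations (rotation i = S[i:]+S[:i]):
  rot[0] = quto$
  rot[1] = uto$q
  rot[2] = to$qu
  rot[3] = o$qut
  rot[4] = $quto
Sorted (with $ < everything):
  sorted[0] = $quto  (last char: 'o')
  sorted[1] = o$qut  (last char: 't')
  sorted[2] = quto$  (last char: '$')
  sorted[3] = to$qu  (last char: 'u')
  sorted[4] = uto$q  (last char: 'q')
Last column: ot$uq
Original string S is at sorted index 2

Answer: ot$uq
2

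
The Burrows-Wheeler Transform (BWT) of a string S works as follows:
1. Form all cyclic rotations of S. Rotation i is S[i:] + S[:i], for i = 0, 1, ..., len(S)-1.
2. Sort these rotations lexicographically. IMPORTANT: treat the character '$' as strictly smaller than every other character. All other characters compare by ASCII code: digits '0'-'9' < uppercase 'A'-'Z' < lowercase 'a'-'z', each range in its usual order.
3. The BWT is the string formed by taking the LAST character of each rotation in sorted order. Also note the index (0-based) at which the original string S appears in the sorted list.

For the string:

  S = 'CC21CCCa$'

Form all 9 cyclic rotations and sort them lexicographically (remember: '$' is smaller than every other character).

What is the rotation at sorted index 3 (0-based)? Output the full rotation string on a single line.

All 9 rotations (rotation i = S[i:]+S[:i]):
  rot[0] = CC21CCCa$
  rot[1] = C21CCCa$C
  rot[2] = 21CCCa$CC
  rot[3] = 1CCCa$CC2
  rot[4] = CCCa$CC21
  rot[5] = CCa$CC21C
  rot[6] = Ca$CC21CC
  rot[7] = a$CC21CCC
  rot[8] = $CC21CCCa
Sorted (with $ < everything):
  sorted[0] = $CC21CCCa
  sorted[1] = 1CCCa$CC2
  sorted[2] = 21CCCa$CC
  sorted[3] = C21CCCa$C
  sorted[4] = CC21CCCa$
  sorted[5] = CCCa$CC21
  sorted[6] = CCa$CC21C
  sorted[7] = Ca$CC21CC
  sorted[8] = a$CC21CCC
sorted[3] = C21CCCa$C

Answer: C21CCCa$C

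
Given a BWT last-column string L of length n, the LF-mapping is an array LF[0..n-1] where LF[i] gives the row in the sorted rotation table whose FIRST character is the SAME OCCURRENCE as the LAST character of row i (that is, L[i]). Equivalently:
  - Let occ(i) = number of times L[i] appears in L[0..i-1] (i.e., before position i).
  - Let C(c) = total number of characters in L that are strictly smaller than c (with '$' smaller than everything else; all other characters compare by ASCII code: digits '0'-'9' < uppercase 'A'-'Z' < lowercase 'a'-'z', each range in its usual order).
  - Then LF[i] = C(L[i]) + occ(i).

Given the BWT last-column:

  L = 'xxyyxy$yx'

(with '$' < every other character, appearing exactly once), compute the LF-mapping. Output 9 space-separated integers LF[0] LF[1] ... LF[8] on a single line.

Char counts: '$':1, 'x':4, 'y':4
C (first-col start): C('$')=0, C('x')=1, C('y')=5
L[0]='x': occ=0, LF[0]=C('x')+0=1+0=1
L[1]='x': occ=1, LF[1]=C('x')+1=1+1=2
L[2]='y': occ=0, LF[2]=C('y')+0=5+0=5
L[3]='y': occ=1, LF[3]=C('y')+1=5+1=6
L[4]='x': occ=2, LF[4]=C('x')+2=1+2=3
L[5]='y': occ=2, LF[5]=C('y')+2=5+2=7
L[6]='$': occ=0, LF[6]=C('$')+0=0+0=0
L[7]='y': occ=3, LF[7]=C('y')+3=5+3=8
L[8]='x': occ=3, LF[8]=C('x')+3=1+3=4

Answer: 1 2 5 6 3 7 0 8 4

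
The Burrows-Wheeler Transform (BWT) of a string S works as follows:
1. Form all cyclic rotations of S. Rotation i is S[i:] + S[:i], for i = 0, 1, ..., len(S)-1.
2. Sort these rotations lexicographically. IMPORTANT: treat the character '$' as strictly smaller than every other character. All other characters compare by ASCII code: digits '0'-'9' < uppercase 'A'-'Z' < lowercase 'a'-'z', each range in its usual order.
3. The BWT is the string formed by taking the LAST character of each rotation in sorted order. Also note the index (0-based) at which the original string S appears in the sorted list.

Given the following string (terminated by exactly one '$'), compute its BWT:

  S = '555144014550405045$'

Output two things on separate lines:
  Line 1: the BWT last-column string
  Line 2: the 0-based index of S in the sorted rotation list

All 19 rotations (rotation i = S[i:]+S[:i]):
  rot[0] = 555144014550405045$
  rot[1] = 55144014550405045$5
  rot[2] = 5144014550405045$55
  rot[3] = 144014550405045$555
  rot[4] = 44014550405045$5551
  rot[5] = 4014550405045$55514
  rot[6] = 014550405045$555144
  rot[7] = 14550405045$5551440
  rot[8] = 4550405045$55514401
  rot[9] = 550405045$555144014
  rot[10] = 50405045$5551440145
  rot[11] = 0405045$55514401455
  rot[12] = 405045$555144014550
  rot[13] = 05045$5551440145504
  rot[14] = 5045$55514401455040
  rot[15] = 045$555144014550405
  rot[16] = 45$5551440145504050
  rot[17] = 5$55514401455040504
  rot[18] = $555144014550405045
Sorted (with $ < everything):
  sorted[0] = $555144014550405045  (last char: '5')
  sorted[1] = 014550405045$555144  (last char: '4')
  sorted[2] = 0405045$55514401455  (last char: '5')
  sorted[3] = 045$555144014550405  (last char: '5')
  sorted[4] = 05045$5551440145504  (last char: '4')
  sorted[5] = 144014550405045$555  (last char: '5')
  sorted[6] = 14550405045$5551440  (last char: '0')
  sorted[7] = 4014550405045$55514  (last char: '4')
  sorted[8] = 405045$555144014550  (last char: '0')
  sorted[9] = 44014550405045$5551  (last char: '1')
  sorted[10] = 45$5551440145504050  (last char: '0')
  sorted[11] = 4550405045$55514401  (last char: '1')
  sorted[12] = 5$55514401455040504  (last char: '4')
  sorted[13] = 50405045$5551440145  (last char: '5')
  sorted[14] = 5045$55514401455040  (last char: '0')
  sorted[15] = 5144014550405045$55  (last char: '5')
  sorted[16] = 550405045$555144014  (last char: '4')
  sorted[17] = 55144014550405045$5  (last char: '5')
  sorted[18] = 555144014550405045$  (last char: '$')
Last column: 545545040101450545$
Original string S is at sorted index 18

Answer: 545545040101450545$
18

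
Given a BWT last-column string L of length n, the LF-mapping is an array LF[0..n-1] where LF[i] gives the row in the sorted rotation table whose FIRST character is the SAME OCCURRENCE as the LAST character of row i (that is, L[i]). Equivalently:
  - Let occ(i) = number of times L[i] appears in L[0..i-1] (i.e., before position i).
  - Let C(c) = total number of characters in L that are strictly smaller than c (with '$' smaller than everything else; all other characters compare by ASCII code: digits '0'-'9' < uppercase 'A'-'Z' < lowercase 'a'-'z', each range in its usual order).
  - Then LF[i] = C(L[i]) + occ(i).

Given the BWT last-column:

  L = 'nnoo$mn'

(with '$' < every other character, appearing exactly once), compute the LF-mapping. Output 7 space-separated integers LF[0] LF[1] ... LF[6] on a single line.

Char counts: '$':1, 'm':1, 'n':3, 'o':2
C (first-col start): C('$')=0, C('m')=1, C('n')=2, C('o')=5
L[0]='n': occ=0, LF[0]=C('n')+0=2+0=2
L[1]='n': occ=1, LF[1]=C('n')+1=2+1=3
L[2]='o': occ=0, LF[2]=C('o')+0=5+0=5
L[3]='o': occ=1, LF[3]=C('o')+1=5+1=6
L[4]='$': occ=0, LF[4]=C('$')+0=0+0=0
L[5]='m': occ=0, LF[5]=C('m')+0=1+0=1
L[6]='n': occ=2, LF[6]=C('n')+2=2+2=4

Answer: 2 3 5 6 0 1 4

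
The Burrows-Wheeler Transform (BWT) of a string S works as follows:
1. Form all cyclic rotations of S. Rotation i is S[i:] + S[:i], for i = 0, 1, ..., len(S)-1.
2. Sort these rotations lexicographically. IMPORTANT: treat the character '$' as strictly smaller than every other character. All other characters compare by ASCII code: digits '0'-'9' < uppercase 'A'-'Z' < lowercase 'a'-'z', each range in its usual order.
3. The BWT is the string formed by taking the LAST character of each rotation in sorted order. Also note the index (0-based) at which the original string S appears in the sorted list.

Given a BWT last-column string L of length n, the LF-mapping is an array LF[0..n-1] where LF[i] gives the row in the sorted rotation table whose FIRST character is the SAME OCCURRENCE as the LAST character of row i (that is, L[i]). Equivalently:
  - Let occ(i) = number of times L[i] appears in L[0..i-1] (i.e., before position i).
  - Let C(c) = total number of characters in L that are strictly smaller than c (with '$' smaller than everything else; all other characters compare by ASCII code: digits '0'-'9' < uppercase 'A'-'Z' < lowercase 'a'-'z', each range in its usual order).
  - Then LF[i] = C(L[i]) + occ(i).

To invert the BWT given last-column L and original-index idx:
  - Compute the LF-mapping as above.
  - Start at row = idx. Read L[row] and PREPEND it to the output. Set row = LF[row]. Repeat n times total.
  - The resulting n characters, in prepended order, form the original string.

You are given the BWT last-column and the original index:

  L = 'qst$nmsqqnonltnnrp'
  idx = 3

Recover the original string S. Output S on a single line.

LF mapping: 10 14 16 0 3 2 15 11 12 4 8 5 1 17 6 7 13 9
Walk LF starting at row 3, prepending L[row]:
  step 1: row=3, L[3]='$', prepend. Next row=LF[3]=0
  step 2: row=0, L[0]='q', prepend. Next row=LF[0]=10
  step 3: row=10, L[10]='o', prepend. Next row=LF[10]=8
  step 4: row=8, L[8]='q', prepend. Next row=LF[8]=12
  step 5: row=12, L[12]='l', prepend. Next row=LF[12]=1
  step 6: row=1, L[1]='s', prepend. Next row=LF[1]=14
  step 7: row=14, L[14]='n', prepend. Next row=LF[14]=6
  step 8: row=6, L[6]='s', prepend. Next row=LF[6]=15
  step 9: row=15, L[15]='n', prepend. Next row=LF[15]=7
  step 10: row=7, L[7]='q', prepend. Next row=LF[7]=11
  step 11: row=11, L[11]='n', prepend. Next row=LF[11]=5
  step 12: row=5, L[5]='m', prepend. Next row=LF[5]=2
  step 13: row=2, L[2]='t', prepend. Next row=LF[2]=16
  step 14: row=16, L[16]='r', prepend. Next row=LF[16]=13
  step 15: row=13, L[13]='t', prepend. Next row=LF[13]=17
  step 16: row=17, L[17]='p', prepend. Next row=LF[17]=9
  step 17: row=9, L[9]='n', prepend. Next row=LF[9]=4
  step 18: row=4, L[4]='n', prepend. Next row=LF[4]=3
Reversed output: nnptrtmnqnsnslqoq$

Answer: nnptrtmnqnsnslqoq$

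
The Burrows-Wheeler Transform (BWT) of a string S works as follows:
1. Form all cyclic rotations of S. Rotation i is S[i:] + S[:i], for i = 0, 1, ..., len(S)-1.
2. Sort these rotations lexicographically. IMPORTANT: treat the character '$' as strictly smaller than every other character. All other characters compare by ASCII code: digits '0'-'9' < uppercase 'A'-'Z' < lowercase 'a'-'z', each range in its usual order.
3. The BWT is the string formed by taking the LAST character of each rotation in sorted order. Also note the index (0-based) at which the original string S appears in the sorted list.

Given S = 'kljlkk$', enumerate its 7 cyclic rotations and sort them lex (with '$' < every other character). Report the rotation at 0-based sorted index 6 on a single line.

All 7 rotations (rotation i = S[i:]+S[:i]):
  rot[0] = kljlkk$
  rot[1] = ljlkk$k
  rot[2] = jlkk$kl
  rot[3] = lkk$klj
  rot[4] = kk$kljl
  rot[5] = k$kljlk
  rot[6] = $kljlkk
Sorted (with $ < everything):
  sorted[0] = $kljlkk
  sorted[1] = jlkk$kl
  sorted[2] = k$kljlk
  sorted[3] = kk$kljl
  sorted[4] = kljlkk$
  sorted[5] = ljlkk$k
  sorted[6] = lkk$klj
sorted[6] = lkk$klj

Answer: lkk$klj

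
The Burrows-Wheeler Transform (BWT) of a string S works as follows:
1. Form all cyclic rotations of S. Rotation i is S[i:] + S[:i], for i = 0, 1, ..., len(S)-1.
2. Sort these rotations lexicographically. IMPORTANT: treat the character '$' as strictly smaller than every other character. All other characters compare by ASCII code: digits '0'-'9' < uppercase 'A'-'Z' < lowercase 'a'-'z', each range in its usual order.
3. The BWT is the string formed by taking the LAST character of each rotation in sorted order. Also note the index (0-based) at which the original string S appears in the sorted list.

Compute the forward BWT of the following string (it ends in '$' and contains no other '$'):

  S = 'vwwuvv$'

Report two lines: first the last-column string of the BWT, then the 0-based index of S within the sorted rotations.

All 7 rotations (rotation i = S[i:]+S[:i]):
  rot[0] = vwwuvv$
  rot[1] = wwuvv$v
  rot[2] = wuvv$vw
  rot[3] = uvv$vww
  rot[4] = vv$vwwu
  rot[5] = v$vwwuv
  rot[6] = $vwwuvv
Sorted (with $ < everything):
  sorted[0] = $vwwuvv  (last char: 'v')
  sorted[1] = uvv$vww  (last char: 'w')
  sorted[2] = v$vwwuv  (last char: 'v')
  sorted[3] = vv$vwwu  (last char: 'u')
  sorted[4] = vwwuvv$  (last char: '$')
  sorted[5] = wuvv$vw  (last char: 'w')
  sorted[6] = wwuvv$v  (last char: 'v')
Last column: vwvu$wv
Original string S is at sorted index 4

Answer: vwvu$wv
4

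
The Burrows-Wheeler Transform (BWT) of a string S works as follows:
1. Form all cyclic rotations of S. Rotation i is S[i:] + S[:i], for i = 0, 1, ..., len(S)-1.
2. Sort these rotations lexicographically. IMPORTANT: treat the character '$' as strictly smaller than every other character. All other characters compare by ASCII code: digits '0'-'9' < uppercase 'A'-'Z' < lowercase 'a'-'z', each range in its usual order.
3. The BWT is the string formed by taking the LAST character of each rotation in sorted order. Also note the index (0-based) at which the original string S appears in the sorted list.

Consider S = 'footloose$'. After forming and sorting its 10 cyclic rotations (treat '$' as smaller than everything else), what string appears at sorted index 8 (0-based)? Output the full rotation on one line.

Answer: se$footloo

Derivation:
All 10 rotations (rotation i = S[i:]+S[:i]):
  rot[0] = footloose$
  rot[1] = ootloose$f
  rot[2] = otloose$fo
  rot[3] = tloose$foo
  rot[4] = loose$foot
  rot[5] = oose$footl
  rot[6] = ose$footlo
  rot[7] = se$footloo
  rot[8] = e$footloos
  rot[9] = $footloose
Sorted (with $ < everything):
  sorted[0] = $footloose
  sorted[1] = e$footloos
  sorted[2] = footloose$
  sorted[3] = loose$foot
  sorted[4] = oose$footl
  sorted[5] = ootloose$f
  sorted[6] = ose$footlo
  sorted[7] = otloose$fo
  sorted[8] = se$footloo
  sorted[9] = tloose$foo
sorted[8] = se$footloo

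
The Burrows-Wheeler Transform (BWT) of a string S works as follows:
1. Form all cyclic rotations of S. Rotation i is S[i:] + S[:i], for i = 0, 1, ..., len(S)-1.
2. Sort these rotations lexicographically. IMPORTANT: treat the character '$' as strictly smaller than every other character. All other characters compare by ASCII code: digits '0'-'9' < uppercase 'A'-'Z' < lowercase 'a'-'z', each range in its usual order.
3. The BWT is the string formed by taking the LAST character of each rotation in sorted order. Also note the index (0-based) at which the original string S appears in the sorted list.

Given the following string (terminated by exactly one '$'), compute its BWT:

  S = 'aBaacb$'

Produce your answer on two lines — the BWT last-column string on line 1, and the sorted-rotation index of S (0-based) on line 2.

Answer: ba$Baca
2

Derivation:
All 7 rotations (rotation i = S[i:]+S[:i]):
  rot[0] = aBaacb$
  rot[1] = Baacb$a
  rot[2] = aacb$aB
  rot[3] = acb$aBa
  rot[4] = cb$aBaa
  rot[5] = b$aBaac
  rot[6] = $aBaacb
Sorted (with $ < everything):
  sorted[0] = $aBaacb  (last char: 'b')
  sorted[1] = Baacb$a  (last char: 'a')
  sorted[2] = aBaacb$  (last char: '$')
  sorted[3] = aacb$aB  (last char: 'B')
  sorted[4] = acb$aBa  (last char: 'a')
  sorted[5] = b$aBaac  (last char: 'c')
  sorted[6] = cb$aBaa  (last char: 'a')
Last column: ba$Baca
Original string S is at sorted index 2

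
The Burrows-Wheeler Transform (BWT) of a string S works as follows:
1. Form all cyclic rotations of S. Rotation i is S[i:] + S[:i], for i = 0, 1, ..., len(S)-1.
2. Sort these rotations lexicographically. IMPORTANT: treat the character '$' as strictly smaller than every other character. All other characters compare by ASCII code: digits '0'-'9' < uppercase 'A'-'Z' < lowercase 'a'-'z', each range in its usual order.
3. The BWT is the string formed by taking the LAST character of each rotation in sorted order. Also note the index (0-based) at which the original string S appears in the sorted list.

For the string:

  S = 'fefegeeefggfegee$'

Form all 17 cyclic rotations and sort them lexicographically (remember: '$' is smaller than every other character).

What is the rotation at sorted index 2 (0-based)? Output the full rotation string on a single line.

Answer: ee$fefegeeefggfeg

Derivation:
All 17 rotations (rotation i = S[i:]+S[:i]):
  rot[0] = fefegeeefggfegee$
  rot[1] = efegeeefggfegee$f
  rot[2] = fegeeefggfegee$fe
  rot[3] = egeeefggfegee$fef
  rot[4] = geeefggfegee$fefe
  rot[5] = eeefggfegee$fefeg
  rot[6] = eefggfegee$fefege
  rot[7] = efggfegee$fefegee
  rot[8] = fggfegee$fefegeee
  rot[9] = ggfegee$fefegeeef
  rot[10] = gfegee$fefegeeefg
  rot[11] = fegee$fefegeeefgg
  rot[12] = egee$fefegeeefggf
  rot[13] = gee$fefegeeefggfe
  rot[14] = ee$fefegeeefggfeg
  rot[15] = e$fefegeeefggfege
  rot[16] = $fefegeeefggfegee
Sorted (with $ < everything):
  sorted[0] = $fefegeeefggfegee
  sorted[1] = e$fefegeeefggfege
  sorted[2] = ee$fefegeeefggfeg
  sorted[3] = eeefggfegee$fefeg
  sorted[4] = eefggfegee$fefege
  sorted[5] = efegeeefggfegee$f
  sorted[6] = efggfegee$fefegee
  sorted[7] = egee$fefegeeefggf
  sorted[8] = egeeefggfegee$fef
  sorted[9] = fefegeeefggfegee$
  sorted[10] = fegee$fefegeeefgg
  sorted[11] = fegeeefggfegee$fe
  sorted[12] = fggfegee$fefegeee
  sorted[13] = gee$fefegeeefggfe
  sorted[14] = geeefggfegee$fefe
  sorted[15] = gfegee$fefegeeefg
  sorted[16] = ggfegee$fefegeeef
sorted[2] = ee$fefegeeefggfeg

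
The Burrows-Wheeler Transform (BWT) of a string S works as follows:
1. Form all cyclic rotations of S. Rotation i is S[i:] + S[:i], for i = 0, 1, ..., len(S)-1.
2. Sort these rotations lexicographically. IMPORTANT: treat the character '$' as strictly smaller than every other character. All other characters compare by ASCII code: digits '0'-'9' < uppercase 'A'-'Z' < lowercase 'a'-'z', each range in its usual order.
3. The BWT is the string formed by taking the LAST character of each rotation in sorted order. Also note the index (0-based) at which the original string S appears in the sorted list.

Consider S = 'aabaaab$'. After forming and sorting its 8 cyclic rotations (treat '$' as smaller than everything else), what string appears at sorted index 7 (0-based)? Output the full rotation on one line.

Answer: baaab$aa

Derivation:
All 8 rotations (rotation i = S[i:]+S[:i]):
  rot[0] = aabaaab$
  rot[1] = abaaab$a
  rot[2] = baaab$aa
  rot[3] = aaab$aab
  rot[4] = aab$aaba
  rot[5] = ab$aabaa
  rot[6] = b$aabaaa
  rot[7] = $aabaaab
Sorted (with $ < everything):
  sorted[0] = $aabaaab
  sorted[1] = aaab$aab
  sorted[2] = aab$aaba
  sorted[3] = aabaaab$
  sorted[4] = ab$aabaa
  sorted[5] = abaaab$a
  sorted[6] = b$aabaaa
  sorted[7] = baaab$aa
sorted[7] = baaab$aa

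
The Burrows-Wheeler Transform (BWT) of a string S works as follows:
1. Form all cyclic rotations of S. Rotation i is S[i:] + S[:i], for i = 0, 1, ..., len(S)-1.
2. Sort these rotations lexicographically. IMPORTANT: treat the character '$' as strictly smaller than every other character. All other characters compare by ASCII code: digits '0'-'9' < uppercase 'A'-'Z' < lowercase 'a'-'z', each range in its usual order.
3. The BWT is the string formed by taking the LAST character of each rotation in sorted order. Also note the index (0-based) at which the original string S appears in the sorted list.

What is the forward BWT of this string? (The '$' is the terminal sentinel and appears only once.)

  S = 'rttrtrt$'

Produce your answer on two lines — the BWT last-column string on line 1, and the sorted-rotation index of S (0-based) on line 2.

Answer: ttt$rrtr
3

Derivation:
All 8 rotations (rotation i = S[i:]+S[:i]):
  rot[0] = rttrtrt$
  rot[1] = ttrtrt$r
  rot[2] = trtrt$rt
  rot[3] = rtrt$rtt
  rot[4] = trt$rttr
  rot[5] = rt$rttrt
  rot[6] = t$rttrtr
  rot[7] = $rttrtrt
Sorted (with $ < everything):
  sorted[0] = $rttrtrt  (last char: 't')
  sorted[1] = rt$rttrt  (last char: 't')
  sorted[2] = rtrt$rtt  (last char: 't')
  sorted[3] = rttrtrt$  (last char: '$')
  sorted[4] = t$rttrtr  (last char: 'r')
  sorted[5] = trt$rttr  (last char: 'r')
  sorted[6] = trtrt$rt  (last char: 't')
  sorted[7] = ttrtrt$r  (last char: 'r')
Last column: ttt$rrtr
Original string S is at sorted index 3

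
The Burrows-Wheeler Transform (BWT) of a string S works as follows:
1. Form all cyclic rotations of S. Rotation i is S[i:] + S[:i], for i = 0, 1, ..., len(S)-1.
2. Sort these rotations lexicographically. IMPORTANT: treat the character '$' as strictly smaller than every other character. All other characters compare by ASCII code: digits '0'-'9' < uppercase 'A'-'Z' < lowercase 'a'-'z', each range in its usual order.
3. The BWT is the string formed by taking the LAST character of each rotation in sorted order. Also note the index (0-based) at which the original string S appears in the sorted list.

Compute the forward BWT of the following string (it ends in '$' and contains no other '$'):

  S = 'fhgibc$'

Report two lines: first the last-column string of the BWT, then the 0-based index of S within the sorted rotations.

All 7 rotations (rotation i = S[i:]+S[:i]):
  rot[0] = fhgibc$
  rot[1] = hgibc$f
  rot[2] = gibc$fh
  rot[3] = ibc$fhg
  rot[4] = bc$fhgi
  rot[5] = c$fhgib
  rot[6] = $fhgibc
Sorted (with $ < everything):
  sorted[0] = $fhgibc  (last char: 'c')
  sorted[1] = bc$fhgi  (last char: 'i')
  sorted[2] = c$fhgib  (last char: 'b')
  sorted[3] = fhgibc$  (last char: '$')
  sorted[4] = gibc$fh  (last char: 'h')
  sorted[5] = hgibc$f  (last char: 'f')
  sorted[6] = ibc$fhg  (last char: 'g')
Last column: cib$hfg
Original string S is at sorted index 3

Answer: cib$hfg
3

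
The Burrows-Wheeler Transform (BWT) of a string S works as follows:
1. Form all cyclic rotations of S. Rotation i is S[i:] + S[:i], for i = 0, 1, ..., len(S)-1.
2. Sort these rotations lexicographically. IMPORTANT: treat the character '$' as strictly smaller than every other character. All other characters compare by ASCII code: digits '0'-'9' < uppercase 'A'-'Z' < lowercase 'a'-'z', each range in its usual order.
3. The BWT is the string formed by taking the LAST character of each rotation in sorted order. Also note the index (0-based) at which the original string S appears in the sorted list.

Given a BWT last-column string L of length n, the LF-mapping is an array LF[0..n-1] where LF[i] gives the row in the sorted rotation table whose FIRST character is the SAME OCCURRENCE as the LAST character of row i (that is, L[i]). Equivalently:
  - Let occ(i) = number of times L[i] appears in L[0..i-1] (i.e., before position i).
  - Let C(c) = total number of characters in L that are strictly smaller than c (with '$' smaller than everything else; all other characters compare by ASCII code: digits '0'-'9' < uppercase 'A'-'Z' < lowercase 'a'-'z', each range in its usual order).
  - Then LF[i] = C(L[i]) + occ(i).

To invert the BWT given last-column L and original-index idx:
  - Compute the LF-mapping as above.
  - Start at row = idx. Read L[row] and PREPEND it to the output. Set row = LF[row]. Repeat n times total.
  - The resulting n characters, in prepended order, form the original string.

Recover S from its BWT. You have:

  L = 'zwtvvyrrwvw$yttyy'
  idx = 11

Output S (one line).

Answer: wwvwrvtrvtyytyyz$

Derivation:
LF mapping: 16 9 3 6 7 12 1 2 10 8 11 0 13 4 5 14 15
Walk LF starting at row 11, prepending L[row]:
  step 1: row=11, L[11]='$', prepend. Next row=LF[11]=0
  step 2: row=0, L[0]='z', prepend. Next row=LF[0]=16
  step 3: row=16, L[16]='y', prepend. Next row=LF[16]=15
  step 4: row=15, L[15]='y', prepend. Next row=LF[15]=14
  step 5: row=14, L[14]='t', prepend. Next row=LF[14]=5
  step 6: row=5, L[5]='y', prepend. Next row=LF[5]=12
  step 7: row=12, L[12]='y', prepend. Next row=LF[12]=13
  step 8: row=13, L[13]='t', prepend. Next row=LF[13]=4
  step 9: row=4, L[4]='v', prepend. Next row=LF[4]=7
  step 10: row=7, L[7]='r', prepend. Next row=LF[7]=2
  step 11: row=2, L[2]='t', prepend. Next row=LF[2]=3
  step 12: row=3, L[3]='v', prepend. Next row=LF[3]=6
  step 13: row=6, L[6]='r', prepend. Next row=LF[6]=1
  step 14: row=1, L[1]='w', prepend. Next row=LF[1]=9
  step 15: row=9, L[9]='v', prepend. Next row=LF[9]=8
  step 16: row=8, L[8]='w', prepend. Next row=LF[8]=10
  step 17: row=10, L[10]='w', prepend. Next row=LF[10]=11
Reversed output: wwvwrvtrvtyytyyz$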